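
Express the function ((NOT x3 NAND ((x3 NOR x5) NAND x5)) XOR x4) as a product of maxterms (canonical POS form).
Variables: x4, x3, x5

ΠM(0, 1, 6, 7) = (x4 OR x3 OR x5) AND (x4 OR x3 OR NOT x5) AND (NOT x4 OR NOT x3 OR x5) AND (NOT x4 OR NOT x3 OR NOT x5)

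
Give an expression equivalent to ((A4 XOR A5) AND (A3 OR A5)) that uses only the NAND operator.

((((A4 NAND (A4 NAND A5)) NAND (A5 NAND (A4 NAND A5))) NAND ((A3 NAND A3) NAND (A5 NAND A5))) NAND (((A4 NAND (A4 NAND A5)) NAND (A5 NAND (A4 NAND A5))) NAND ((A3 NAND A3) NAND (A5 NAND A5))))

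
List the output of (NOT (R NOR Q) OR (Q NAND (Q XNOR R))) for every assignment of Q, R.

Q | R | Output
--------------
0 | 0 | 1
0 | 1 | 1
1 | 0 | 1
1 | 1 | 1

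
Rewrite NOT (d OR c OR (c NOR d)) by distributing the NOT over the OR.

NOT d AND NOT c AND NOT (c NOR d)
De Morgan's: NOT(OR of terms) = AND of negations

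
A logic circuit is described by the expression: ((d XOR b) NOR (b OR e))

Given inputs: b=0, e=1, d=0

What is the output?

Substituting: ((0 XOR 0) NOR (0 OR 1))
= 0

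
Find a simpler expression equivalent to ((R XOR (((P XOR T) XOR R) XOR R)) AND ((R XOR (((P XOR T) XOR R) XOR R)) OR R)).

By absorption (E AND (E OR v) = E) then XOR self-cancellation ((E XOR v) XOR v = E):
= ((P XOR T) XOR R)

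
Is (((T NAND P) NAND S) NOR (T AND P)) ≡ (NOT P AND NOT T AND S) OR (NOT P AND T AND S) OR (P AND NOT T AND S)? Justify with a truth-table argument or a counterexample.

Yes, they are equivalent — the two output columns agree on all 8 assignments:
P | T | S | Expression 1 | Expression 2
---------------------------------------
0 | 0 | 0 | 0 | 0
0 | 0 | 1 | 1 | 1
0 | 1 | 0 | 0 | 0
0 | 1 | 1 | 1 | 1
1 | 0 | 0 | 0 | 0
1 | 0 | 1 | 1 | 1
1 | 1 | 0 | 0 | 0
1 | 1 | 1 | 0 | 0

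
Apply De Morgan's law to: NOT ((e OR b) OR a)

NOT (e OR b) AND NOT a
De Morgan's: NOT(OR of terms) = AND of negations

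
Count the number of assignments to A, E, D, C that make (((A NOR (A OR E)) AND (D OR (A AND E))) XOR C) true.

Satisfying assignments: (0,0,0,1), (0,0,1,0), (0,1,0,1), (0,1,1,1), (1,0,0,1), (1,0,1,1), (1,1,0,1), (1,1,1,1)
Count: 8 out of 16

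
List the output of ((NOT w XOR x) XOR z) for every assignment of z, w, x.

z | w | x | Output
------------------
0 | 0 | 0 | 1
0 | 0 | 1 | 0
0 | 1 | 0 | 0
0 | 1 | 1 | 1
1 | 0 | 0 | 0
1 | 0 | 1 | 1
1 | 1 | 0 | 1
1 | 1 | 1 | 0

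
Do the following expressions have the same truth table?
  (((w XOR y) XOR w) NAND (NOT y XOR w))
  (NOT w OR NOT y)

Yes, they are equivalent — the two output columns agree on all 4 assignments:
w | y | Expression 1 | Expression 2
-----------------------------------
0 | 0 | 1 | 1
0 | 1 | 1 | 1
1 | 0 | 1 | 1
1 | 1 | 0 | 0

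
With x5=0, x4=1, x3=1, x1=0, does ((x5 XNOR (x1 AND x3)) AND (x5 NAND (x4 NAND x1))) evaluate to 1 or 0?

Substituting: ((0 XNOR (0 AND 1)) AND (0 NAND (1 NAND 0)))
= 1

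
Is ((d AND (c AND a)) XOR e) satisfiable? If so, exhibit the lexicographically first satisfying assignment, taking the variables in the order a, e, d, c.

a=0, e=1, d=0, c=0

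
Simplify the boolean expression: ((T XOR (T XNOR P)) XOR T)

By XOR self-cancellation ((E XOR v) XOR v = E):
= (T XNOR P)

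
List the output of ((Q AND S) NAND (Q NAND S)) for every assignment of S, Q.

S | Q | Output
--------------
0 | 0 | 1
0 | 1 | 1
1 | 0 | 1
1 | 1 | 1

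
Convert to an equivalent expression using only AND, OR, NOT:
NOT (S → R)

S AND NOT R
(Negated implication: NOT(A → B) = A AND NOT B)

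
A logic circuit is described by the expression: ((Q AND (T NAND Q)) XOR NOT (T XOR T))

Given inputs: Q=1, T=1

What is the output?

Substituting: ((1 AND (1 NAND 1)) XOR NOT (1 XOR 1))
= 1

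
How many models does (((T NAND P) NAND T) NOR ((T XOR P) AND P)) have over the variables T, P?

Satisfying assignments: (1,0)
Count: 1 out of 4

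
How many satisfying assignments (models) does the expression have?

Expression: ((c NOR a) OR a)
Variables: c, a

Satisfying assignments: (0,0), (0,1), (1,1)
Count: 3 out of 4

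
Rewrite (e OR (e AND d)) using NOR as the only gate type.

((e NOR ((e NOR e) NOR (d NOR d))) NOR (e NOR ((e NOR e) NOR (d NOR d))))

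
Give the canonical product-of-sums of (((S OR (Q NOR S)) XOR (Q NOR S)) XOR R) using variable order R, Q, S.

ΠM(0, 2, 5, 7) = (R OR Q OR S) AND (R OR NOT Q OR S) AND (NOT R OR Q OR NOT S) AND (NOT R OR NOT Q OR NOT S)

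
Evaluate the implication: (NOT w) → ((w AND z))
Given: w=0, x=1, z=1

Antecedent (NOT w) = 1; consequent ((w AND z)) = 0.
1 → 0 = 0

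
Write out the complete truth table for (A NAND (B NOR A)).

A | B | Output
--------------
0 | 0 | 1
0 | 1 | 1
1 | 0 | 1
1 | 1 | 1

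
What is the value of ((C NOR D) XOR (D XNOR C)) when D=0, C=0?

Substituting: ((0 NOR 0) XOR (0 XNOR 0))
= 0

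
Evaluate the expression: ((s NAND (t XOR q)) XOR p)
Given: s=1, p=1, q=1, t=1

Substituting: ((1 NAND (1 XOR 1)) XOR 1)
= 0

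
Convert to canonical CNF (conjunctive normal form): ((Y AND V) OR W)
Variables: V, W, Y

(V OR W OR Y) AND (V OR W OR NOT Y) AND (NOT V OR W OR Y)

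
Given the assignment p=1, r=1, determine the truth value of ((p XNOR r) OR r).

Substituting: ((1 XNOR 1) OR 1)
= 1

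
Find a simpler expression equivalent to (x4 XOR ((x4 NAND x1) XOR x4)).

By XOR self-cancellation ((E XOR v) XOR v = E):
= (x4 NAND x1)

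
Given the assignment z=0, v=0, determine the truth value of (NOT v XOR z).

Substituting: (NOT 0 XOR 0)
= 1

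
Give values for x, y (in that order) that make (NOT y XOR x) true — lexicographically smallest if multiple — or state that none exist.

x=0, y=0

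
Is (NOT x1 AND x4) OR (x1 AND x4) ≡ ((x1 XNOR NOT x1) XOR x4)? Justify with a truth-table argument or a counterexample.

Yes, they are equivalent — the two output columns agree on all 4 assignments:
x1 | x4 | Expression 1 | Expression 2
-------------------------------------
0 | 0 | 0 | 0
0 | 1 | 1 | 1
1 | 0 | 0 | 0
1 | 1 | 1 | 1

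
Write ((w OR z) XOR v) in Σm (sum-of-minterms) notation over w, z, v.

Σm(1, 2, 4, 6) = (NOT w AND NOT z AND v) OR (NOT w AND z AND NOT v) OR (w AND NOT z AND NOT v) OR (w AND z AND NOT v)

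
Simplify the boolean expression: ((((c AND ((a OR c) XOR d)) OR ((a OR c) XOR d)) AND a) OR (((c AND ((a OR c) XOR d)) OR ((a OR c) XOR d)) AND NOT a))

By distribution ((E AND v) OR (E AND NOT v) = E) then absorption (E OR (E AND v) = E):
= ((a OR c) XOR d)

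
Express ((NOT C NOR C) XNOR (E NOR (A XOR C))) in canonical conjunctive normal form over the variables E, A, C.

(E OR A OR C) AND (E OR NOT A OR NOT C)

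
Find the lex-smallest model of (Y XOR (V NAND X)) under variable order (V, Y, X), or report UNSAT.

V=0, Y=0, X=0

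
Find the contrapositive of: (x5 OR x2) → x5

Contrapositive: NOT x5 → NOT (x5 OR x2)
Note: A statement and its contrapositive are logically equivalent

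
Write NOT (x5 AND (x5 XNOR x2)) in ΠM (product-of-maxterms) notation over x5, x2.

ΠM(3) = (NOT x5 OR NOT x2)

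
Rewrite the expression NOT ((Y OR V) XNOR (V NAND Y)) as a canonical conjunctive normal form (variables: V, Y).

(V OR NOT Y) AND (NOT V OR Y)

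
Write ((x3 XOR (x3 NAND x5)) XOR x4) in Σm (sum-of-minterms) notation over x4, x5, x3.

Σm(0, 2, 3, 5) = (NOT x4 AND NOT x5 AND NOT x3) OR (NOT x4 AND x5 AND NOT x3) OR (NOT x4 AND x5 AND x3) OR (x4 AND NOT x5 AND x3)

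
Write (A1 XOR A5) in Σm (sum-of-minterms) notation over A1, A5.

Σm(1, 2) = (NOT A1 AND A5) OR (A1 AND NOT A5)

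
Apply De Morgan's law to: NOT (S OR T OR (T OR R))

NOT S AND NOT T AND NOT (T OR R)
De Morgan's: NOT(OR of terms) = AND of negations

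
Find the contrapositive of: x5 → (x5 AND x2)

Contrapositive: NOT (x5 AND x2) → NOT x5
Note: A statement and its contrapositive are logically equivalent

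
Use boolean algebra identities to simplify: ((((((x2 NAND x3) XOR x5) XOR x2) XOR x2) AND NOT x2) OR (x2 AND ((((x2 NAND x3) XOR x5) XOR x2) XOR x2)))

By distribution ((E AND v) OR (E AND NOT v) = E) then XOR self-cancellation ((E XOR v) XOR v = E):
= ((x2 NAND x3) XOR x5)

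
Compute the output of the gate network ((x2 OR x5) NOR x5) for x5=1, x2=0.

Substituting: ((0 OR 1) NOR 1)
= 0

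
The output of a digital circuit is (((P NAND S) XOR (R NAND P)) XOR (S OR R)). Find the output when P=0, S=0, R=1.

Substituting: (((0 NAND 0) XOR (1 NAND 0)) XOR (0 OR 1))
= 1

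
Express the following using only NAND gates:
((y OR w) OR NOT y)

((((y NAND y) NAND (w NAND w)) NAND ((y NAND y) NAND (w NAND w))) NAND ((y NAND y) NAND (y NAND y)))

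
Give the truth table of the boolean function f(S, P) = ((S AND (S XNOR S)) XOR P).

S | P | Output
--------------
0 | 0 | 0
0 | 1 | 1
1 | 0 | 1
1 | 1 | 0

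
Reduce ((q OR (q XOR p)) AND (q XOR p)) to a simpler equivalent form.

By absorption (E AND (E OR v) = E):
= (q XOR p)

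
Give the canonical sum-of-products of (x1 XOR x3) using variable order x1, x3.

Σm(1, 2) = (NOT x1 AND x3) OR (x1 AND NOT x3)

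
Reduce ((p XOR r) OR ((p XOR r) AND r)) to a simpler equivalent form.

By absorption (E OR (E AND v) = E):
= (p XOR r)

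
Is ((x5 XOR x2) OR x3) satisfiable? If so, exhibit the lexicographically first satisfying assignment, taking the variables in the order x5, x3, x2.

x5=0, x3=0, x2=1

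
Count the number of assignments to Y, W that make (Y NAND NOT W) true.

Satisfying assignments: (0,0), (0,1), (1,1)
Count: 3 out of 4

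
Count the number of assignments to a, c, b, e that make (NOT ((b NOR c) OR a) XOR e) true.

Satisfying assignments: (0,0,0,1), (0,0,1,0), (0,1,0,0), (0,1,1,0), (1,0,0,1), (1,0,1,1), (1,1,0,1), (1,1,1,1)
Count: 8 out of 16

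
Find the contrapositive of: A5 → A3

Contrapositive: NOT A3 → NOT A5
Note: A statement and its contrapositive are logically equivalent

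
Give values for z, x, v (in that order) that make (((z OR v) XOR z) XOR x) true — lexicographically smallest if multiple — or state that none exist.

z=0, x=0, v=1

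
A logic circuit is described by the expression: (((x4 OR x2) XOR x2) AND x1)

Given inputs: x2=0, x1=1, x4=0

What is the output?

Substituting: (((0 OR 0) XOR 0) AND 1)
= 0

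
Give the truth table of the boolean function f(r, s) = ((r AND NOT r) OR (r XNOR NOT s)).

r | s | Output
--------------
0 | 0 | 0
0 | 1 | 1
1 | 0 | 1
1 | 1 | 0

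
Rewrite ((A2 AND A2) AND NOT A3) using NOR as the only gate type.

((((A2 NOR A2) NOR (A2 NOR A2)) NOR ((A2 NOR A2) NOR (A2 NOR A2))) NOR ((A3 NOR A3) NOR (A3 NOR A3)))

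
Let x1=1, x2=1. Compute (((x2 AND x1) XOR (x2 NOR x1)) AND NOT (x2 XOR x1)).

Substituting: (((1 AND 1) XOR (1 NOR 1)) AND NOT (1 XOR 1))
= 1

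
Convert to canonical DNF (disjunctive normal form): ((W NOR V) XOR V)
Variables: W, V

(NOT W AND NOT V) OR (NOT W AND V) OR (W AND V)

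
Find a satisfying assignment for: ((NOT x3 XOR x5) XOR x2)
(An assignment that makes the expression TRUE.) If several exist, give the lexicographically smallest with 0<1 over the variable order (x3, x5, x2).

x3=0, x5=0, x2=0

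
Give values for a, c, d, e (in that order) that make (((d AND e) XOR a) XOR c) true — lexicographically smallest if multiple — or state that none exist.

a=0, c=0, d=1, e=1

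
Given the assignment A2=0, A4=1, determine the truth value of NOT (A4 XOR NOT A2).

Substituting: NOT (1 XOR NOT 0)
= 1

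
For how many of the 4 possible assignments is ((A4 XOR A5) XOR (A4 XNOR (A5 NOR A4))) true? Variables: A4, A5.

Satisfying assignments: (1,0)
Count: 1 out of 4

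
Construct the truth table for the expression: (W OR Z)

Z | W | Output
--------------
0 | 0 | 0
0 | 1 | 1
1 | 0 | 1
1 | 1 | 1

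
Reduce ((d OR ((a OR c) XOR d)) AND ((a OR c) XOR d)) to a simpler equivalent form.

By absorption (E AND (E OR v) = E):
= ((a OR c) XOR d)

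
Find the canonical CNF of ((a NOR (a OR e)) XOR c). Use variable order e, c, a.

(e OR c OR NOT a) AND (e OR NOT c OR a) AND (NOT e OR c OR a) AND (NOT e OR c OR NOT a)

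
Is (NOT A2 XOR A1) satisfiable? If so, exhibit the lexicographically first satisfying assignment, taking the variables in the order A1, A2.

A1=0, A2=0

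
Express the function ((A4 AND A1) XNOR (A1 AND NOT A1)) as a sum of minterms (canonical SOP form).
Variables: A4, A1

Σm(0, 1, 2) = (NOT A4 AND NOT A1) OR (NOT A4 AND A1) OR (A4 AND NOT A1)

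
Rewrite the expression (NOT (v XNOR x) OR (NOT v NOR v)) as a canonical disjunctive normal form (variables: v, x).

(NOT v AND x) OR (v AND NOT x)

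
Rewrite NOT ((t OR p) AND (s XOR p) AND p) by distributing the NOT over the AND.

NOT (t OR p) OR NOT (s XOR p) OR NOT p
De Morgan's: NOT(AND of terms) = OR of negations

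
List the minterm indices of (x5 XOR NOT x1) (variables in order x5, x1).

Σm(0, 3) = (NOT x5 AND NOT x1) OR (x5 AND x1)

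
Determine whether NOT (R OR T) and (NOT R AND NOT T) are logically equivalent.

Yes, they are equivalent — the two output columns agree on all 4 assignments:
R | T | Expression 1 | Expression 2
-----------------------------------
0 | 0 | 1 | 1
0 | 1 | 0 | 0
1 | 0 | 0 | 0
1 | 1 | 0 | 0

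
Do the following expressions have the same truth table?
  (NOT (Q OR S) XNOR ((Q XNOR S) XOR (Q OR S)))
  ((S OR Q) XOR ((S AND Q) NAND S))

Yes, they are equivalent — the two output columns agree on all 4 assignments:
S | Q | Expression 1 | Expression 2
-----------------------------------
0 | 0 | 1 | 1
0 | 1 | 0 | 0
1 | 0 | 0 | 0
1 | 1 | 1 | 1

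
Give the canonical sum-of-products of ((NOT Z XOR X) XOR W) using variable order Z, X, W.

Σm(0, 3, 5, 6) = (NOT Z AND NOT X AND NOT W) OR (NOT Z AND X AND W) OR (Z AND NOT X AND W) OR (Z AND X AND NOT W)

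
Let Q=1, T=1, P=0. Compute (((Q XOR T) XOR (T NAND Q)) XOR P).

Substituting: (((1 XOR 1) XOR (1 NAND 1)) XOR 0)
= 0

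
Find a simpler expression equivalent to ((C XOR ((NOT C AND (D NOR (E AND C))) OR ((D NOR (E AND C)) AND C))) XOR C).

By XOR self-cancellation ((E XOR v) XOR v = E) then distribution ((E AND v) OR (E AND NOT v) = E):
= (D NOR (E AND C))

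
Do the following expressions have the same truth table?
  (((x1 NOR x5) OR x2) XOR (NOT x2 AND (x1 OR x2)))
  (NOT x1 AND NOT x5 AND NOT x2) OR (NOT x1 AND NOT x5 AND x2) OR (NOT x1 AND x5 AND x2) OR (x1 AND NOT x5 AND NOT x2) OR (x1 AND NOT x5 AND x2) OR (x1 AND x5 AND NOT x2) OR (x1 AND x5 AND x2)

Yes, they are equivalent — the two output columns agree on all 8 assignments:
x1 | x5 | x2 | Expression 1 | Expression 2
------------------------------------------
0 | 0 | 0 | 1 | 1
0 | 0 | 1 | 1 | 1
0 | 1 | 0 | 0 | 0
0 | 1 | 1 | 1 | 1
1 | 0 | 0 | 1 | 1
1 | 0 | 1 | 1 | 1
1 | 1 | 0 | 1 | 1
1 | 1 | 1 | 1 | 1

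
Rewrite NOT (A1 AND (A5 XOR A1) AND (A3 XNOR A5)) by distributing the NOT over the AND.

NOT A1 OR NOT (A5 XOR A1) OR NOT (A3 XNOR A5)
De Morgan's: NOT(AND of terms) = OR of negations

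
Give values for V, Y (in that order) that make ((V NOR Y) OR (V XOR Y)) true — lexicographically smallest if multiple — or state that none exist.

V=0, Y=0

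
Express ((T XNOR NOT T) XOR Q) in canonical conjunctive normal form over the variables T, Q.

(T OR Q) AND (NOT T OR Q)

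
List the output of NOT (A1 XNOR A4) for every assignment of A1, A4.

A1 | A4 | Output
----------------
0 | 0 | 0
0 | 1 | 1
1 | 0 | 1
1 | 1 | 0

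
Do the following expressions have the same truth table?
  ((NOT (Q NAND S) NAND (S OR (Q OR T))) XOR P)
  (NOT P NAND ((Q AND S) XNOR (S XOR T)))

No. Counterexample: with S=0, P=0, T=0, Q=0, Expression 1 = 1 but Expression 2 = 0.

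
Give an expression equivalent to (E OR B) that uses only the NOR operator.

((E NOR B) NOR (E NOR B))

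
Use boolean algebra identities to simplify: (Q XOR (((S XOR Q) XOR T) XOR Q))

By XOR self-cancellation ((E XOR v) XOR v = E):
= ((S XOR Q) XOR T)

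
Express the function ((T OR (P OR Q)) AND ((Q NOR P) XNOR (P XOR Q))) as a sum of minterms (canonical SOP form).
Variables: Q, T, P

Σm(5, 7) = (Q AND NOT T AND P) OR (Q AND T AND P)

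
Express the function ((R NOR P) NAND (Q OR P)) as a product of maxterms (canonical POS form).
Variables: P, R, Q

ΠM(1) = (P OR R OR NOT Q)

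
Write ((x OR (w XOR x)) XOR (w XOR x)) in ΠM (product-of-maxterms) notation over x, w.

ΠM(0, 1, 2) = (x OR w) AND (x OR NOT w) AND (NOT x OR w)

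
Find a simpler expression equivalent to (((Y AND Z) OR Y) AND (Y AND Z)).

By absorption (E AND (E OR v) = E):
= (Y AND Z)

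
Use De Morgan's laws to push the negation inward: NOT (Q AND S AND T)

NOT Q OR NOT S OR NOT T
De Morgan's: NOT(AND of terms) = OR of negations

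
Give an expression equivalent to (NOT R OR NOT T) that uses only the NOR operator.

(((R NOR R) NOR (T NOR T)) NOR ((R NOR R) NOR (T NOR T)))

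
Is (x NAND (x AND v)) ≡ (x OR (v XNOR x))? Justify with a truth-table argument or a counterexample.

No. Counterexample: with v=1, x=0, Expression 1 = 1 but Expression 2 = 0.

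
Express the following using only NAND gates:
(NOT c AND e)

(((c NAND c) NAND e) NAND ((c NAND c) NAND e))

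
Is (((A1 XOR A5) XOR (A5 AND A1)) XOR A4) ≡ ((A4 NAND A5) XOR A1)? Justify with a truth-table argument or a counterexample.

No. Counterexample: with A4=0, A5=0, A1=0, Expression 1 = 0 but Expression 2 = 1.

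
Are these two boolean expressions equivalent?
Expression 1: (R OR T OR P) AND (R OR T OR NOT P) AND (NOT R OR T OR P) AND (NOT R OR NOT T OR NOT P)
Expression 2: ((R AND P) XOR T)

Yes, they are equivalent — the two output columns agree on all 8 assignments:
R | T | P | Expression 1 | Expression 2
---------------------------------------
0 | 0 | 0 | 0 | 0
0 | 0 | 1 | 0 | 0
0 | 1 | 0 | 1 | 1
0 | 1 | 1 | 1 | 1
1 | 0 | 0 | 0 | 0
1 | 0 | 1 | 1 | 1
1 | 1 | 0 | 1 | 1
1 | 1 | 1 | 0 | 0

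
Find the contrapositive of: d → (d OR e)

Contrapositive: NOT (d OR e) → NOT d
Note: A statement and its contrapositive are logically equivalent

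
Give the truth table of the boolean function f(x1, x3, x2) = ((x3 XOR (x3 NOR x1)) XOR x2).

x1 | x3 | x2 | Output
---------------------
0 | 0 | 0 | 1
0 | 0 | 1 | 0
0 | 1 | 0 | 1
0 | 1 | 1 | 0
1 | 0 | 0 | 0
1 | 0 | 1 | 1
1 | 1 | 0 | 1
1 | 1 | 1 | 0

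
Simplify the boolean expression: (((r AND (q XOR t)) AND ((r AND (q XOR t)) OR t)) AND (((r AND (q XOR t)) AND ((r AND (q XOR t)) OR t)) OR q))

By absorption (E AND (E OR v) = E) then absorption (E AND (E OR v) = E):
= (r AND (q XOR t))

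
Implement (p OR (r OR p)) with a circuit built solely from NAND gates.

((p NAND p) NAND (((r NAND r) NAND (p NAND p)) NAND ((r NAND r) NAND (p NAND p))))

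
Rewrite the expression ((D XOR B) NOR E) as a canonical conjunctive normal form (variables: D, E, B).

(D OR E OR NOT B) AND (D OR NOT E OR B) AND (D OR NOT E OR NOT B) AND (NOT D OR E OR B) AND (NOT D OR NOT E OR B) AND (NOT D OR NOT E OR NOT B)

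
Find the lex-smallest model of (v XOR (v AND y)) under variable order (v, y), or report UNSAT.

v=1, y=0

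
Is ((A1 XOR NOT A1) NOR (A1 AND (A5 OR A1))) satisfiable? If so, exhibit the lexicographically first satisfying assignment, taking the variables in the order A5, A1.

UNSATISFIABLE - no assignment makes this expression true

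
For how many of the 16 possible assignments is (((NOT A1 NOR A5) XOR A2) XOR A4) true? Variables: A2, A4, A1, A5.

Satisfying assignments: (0,0,1,0), (0,1,0,0), (0,1,0,1), (0,1,1,1), (1,0,0,0), (1,0,0,1), (1,0,1,1), (1,1,1,0)
Count: 8 out of 16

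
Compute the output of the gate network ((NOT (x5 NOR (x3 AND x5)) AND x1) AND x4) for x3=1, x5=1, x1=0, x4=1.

Substituting: ((NOT (1 NOR (1 AND 1)) AND 0) AND 1)
= 0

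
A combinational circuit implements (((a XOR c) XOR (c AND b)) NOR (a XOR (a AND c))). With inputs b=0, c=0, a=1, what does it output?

Substituting: (((1 XOR 0) XOR (0 AND 0)) NOR (1 XOR (1 AND 0)))
= 0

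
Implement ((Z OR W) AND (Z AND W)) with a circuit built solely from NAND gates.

((((Z NAND Z) NAND (W NAND W)) NAND ((Z NAND W) NAND (Z NAND W))) NAND (((Z NAND Z) NAND (W NAND W)) NAND ((Z NAND W) NAND (Z NAND W))))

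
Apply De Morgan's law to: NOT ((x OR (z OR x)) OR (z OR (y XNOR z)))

NOT (x OR (z OR x)) AND NOT (z OR (y XNOR z))
De Morgan's: NOT(OR of terms) = AND of negations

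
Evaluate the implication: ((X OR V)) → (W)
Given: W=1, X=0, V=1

Antecedent ((X OR V)) = 1; consequent (W) = 1.
1 → 1 = 1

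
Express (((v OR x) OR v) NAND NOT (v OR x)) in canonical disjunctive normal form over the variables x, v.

(NOT x AND NOT v) OR (NOT x AND v) OR (x AND NOT v) OR (x AND v)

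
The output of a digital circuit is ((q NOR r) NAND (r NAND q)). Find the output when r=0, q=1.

Substituting: ((1 NOR 0) NAND (0 NAND 1))
= 1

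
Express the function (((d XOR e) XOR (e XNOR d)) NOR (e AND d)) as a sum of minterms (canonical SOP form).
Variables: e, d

Σm() = FALSE (no minterms)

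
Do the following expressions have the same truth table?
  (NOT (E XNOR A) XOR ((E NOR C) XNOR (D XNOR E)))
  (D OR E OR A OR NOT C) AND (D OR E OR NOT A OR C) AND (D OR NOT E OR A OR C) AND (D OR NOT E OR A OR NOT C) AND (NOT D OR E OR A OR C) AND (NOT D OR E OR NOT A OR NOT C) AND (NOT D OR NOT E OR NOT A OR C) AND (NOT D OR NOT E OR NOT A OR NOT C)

Yes, they are equivalent — the two output columns agree on all 16 assignments:
D | E | A | C | Expression 1 | Expression 2
-------------------------------------------
0 | 0 | 0 | 0 | 1 | 1
0 | 0 | 0 | 1 | 0 | 0
0 | 0 | 1 | 0 | 0 | 0
0 | 0 | 1 | 1 | 1 | 1
0 | 1 | 0 | 0 | 0 | 0
0 | 1 | 0 | 1 | 0 | 0
0 | 1 | 1 | 0 | 1 | 1
0 | 1 | 1 | 1 | 1 | 1
1 | 0 | 0 | 0 | 0 | 0
1 | 0 | 0 | 1 | 1 | 1
1 | 0 | 1 | 0 | 1 | 1
1 | 0 | 1 | 1 | 0 | 0
1 | 1 | 0 | 0 | 1 | 1
1 | 1 | 0 | 1 | 1 | 1
1 | 1 | 1 | 0 | 0 | 0
1 | 1 | 1 | 1 | 0 | 0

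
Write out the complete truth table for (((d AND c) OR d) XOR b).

b | c | d | Output
------------------
0 | 0 | 0 | 0
0 | 0 | 1 | 1
0 | 1 | 0 | 0
0 | 1 | 1 | 1
1 | 0 | 0 | 1
1 | 0 | 1 | 0
1 | 1 | 0 | 1
1 | 1 | 1 | 0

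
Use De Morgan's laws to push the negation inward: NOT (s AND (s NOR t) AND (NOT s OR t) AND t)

NOT s OR NOT (s NOR t) OR NOT (NOT s OR t) OR NOT t
De Morgan's: NOT(AND of terms) = OR of negations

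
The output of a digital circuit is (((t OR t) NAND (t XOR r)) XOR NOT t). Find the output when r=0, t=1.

Substituting: (((1 OR 1) NAND (1 XOR 0)) XOR NOT 1)
= 0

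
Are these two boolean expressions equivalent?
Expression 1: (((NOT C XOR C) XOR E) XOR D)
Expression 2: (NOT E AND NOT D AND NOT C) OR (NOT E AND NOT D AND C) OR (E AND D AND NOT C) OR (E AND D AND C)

Yes, they are equivalent — the two output columns agree on all 8 assignments:
E | D | C | Expression 1 | Expression 2
---------------------------------------
0 | 0 | 0 | 1 | 1
0 | 0 | 1 | 1 | 1
0 | 1 | 0 | 0 | 0
0 | 1 | 1 | 0 | 0
1 | 0 | 0 | 0 | 0
1 | 0 | 1 | 0 | 0
1 | 1 | 0 | 1 | 1
1 | 1 | 1 | 1 | 1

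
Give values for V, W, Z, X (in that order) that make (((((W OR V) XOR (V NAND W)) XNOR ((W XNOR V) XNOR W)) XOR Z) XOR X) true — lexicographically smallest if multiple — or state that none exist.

V=0, W=0, Z=0, X=1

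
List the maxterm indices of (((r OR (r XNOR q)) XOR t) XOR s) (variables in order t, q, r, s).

ΠM(1, 3, 4, 7, 8, 10, 13, 14) = (t OR q OR r OR NOT s) AND (t OR q OR NOT r OR NOT s) AND (t OR NOT q OR r OR s) AND (t OR NOT q OR NOT r OR NOT s) AND (NOT t OR q OR r OR s) AND (NOT t OR q OR NOT r OR s) AND (NOT t OR NOT q OR r OR NOT s) AND (NOT t OR NOT q OR NOT r OR s)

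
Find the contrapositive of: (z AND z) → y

Contrapositive: NOT y → NOT (z AND z)
Note: A statement and its contrapositive are logically equivalent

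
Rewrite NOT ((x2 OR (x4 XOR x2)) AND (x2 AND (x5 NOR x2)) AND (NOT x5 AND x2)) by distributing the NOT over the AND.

NOT (x2 OR (x4 XOR x2)) OR NOT (x2 AND (x5 NOR x2)) OR NOT (NOT x5 AND x2)
De Morgan's: NOT(AND of terms) = OR of negations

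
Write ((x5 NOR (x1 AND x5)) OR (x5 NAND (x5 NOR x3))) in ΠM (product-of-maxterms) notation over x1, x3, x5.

ΠM() = TRUE (no maxterms)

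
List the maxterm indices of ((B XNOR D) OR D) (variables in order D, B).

ΠM(1) = (D OR NOT B)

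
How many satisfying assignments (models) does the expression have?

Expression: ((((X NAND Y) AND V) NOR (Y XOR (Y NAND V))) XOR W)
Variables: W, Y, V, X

Satisfying assignments: (0,1,0,0), (0,1,0,1), (1,0,0,0), (1,0,0,1), (1,0,1,0), (1,0,1,1), (1,1,1,0), (1,1,1,1)
Count: 8 out of 16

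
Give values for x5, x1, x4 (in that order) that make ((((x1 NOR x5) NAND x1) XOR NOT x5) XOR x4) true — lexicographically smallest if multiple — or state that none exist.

x5=0, x1=0, x4=1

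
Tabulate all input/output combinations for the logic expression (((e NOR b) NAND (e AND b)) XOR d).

b | e | d | Output
------------------
0 | 0 | 0 | 1
0 | 0 | 1 | 0
0 | 1 | 0 | 1
0 | 1 | 1 | 0
1 | 0 | 0 | 1
1 | 0 | 1 | 0
1 | 1 | 0 | 1
1 | 1 | 1 | 0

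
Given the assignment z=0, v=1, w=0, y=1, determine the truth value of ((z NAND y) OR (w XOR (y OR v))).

Substituting: ((0 NAND 1) OR (0 XOR (1 OR 1)))
= 1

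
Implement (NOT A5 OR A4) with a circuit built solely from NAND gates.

(((A5 NAND A5) NAND (A5 NAND A5)) NAND (A4 NAND A4))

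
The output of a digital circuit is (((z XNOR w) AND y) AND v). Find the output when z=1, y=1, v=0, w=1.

Substituting: (((1 XNOR 1) AND 1) AND 0)
= 0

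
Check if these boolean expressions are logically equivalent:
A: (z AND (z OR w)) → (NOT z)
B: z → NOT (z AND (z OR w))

Yes, Contrapositive is always equivalent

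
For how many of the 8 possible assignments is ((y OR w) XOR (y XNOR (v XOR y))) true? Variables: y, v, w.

Satisfying assignments: (0,0,0), (0,1,1), (1,1,0), (1,1,1)
Count: 4 out of 8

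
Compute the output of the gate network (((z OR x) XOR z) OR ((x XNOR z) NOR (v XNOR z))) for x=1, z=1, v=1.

Substituting: (((1 OR 1) XOR 1) OR ((1 XNOR 1) NOR (1 XNOR 1)))
= 0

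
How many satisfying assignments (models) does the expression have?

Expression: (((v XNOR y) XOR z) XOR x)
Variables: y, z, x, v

Satisfying assignments: (0,0,0,0), (0,0,1,1), (0,1,0,1), (0,1,1,0), (1,0,0,1), (1,0,1,0), (1,1,0,0), (1,1,1,1)
Count: 8 out of 16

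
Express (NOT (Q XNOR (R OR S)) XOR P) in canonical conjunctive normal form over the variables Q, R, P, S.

(Q OR R OR P OR S) AND (Q OR R OR NOT P OR NOT S) AND (Q OR NOT R OR NOT P OR S) AND (Q OR NOT R OR NOT P OR NOT S) AND (NOT Q OR R OR P OR NOT S) AND (NOT Q OR R OR NOT P OR S) AND (NOT Q OR NOT R OR P OR S) AND (NOT Q OR NOT R OR P OR NOT S)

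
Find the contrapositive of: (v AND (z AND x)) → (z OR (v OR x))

Contrapositive: NOT (z OR (v OR x)) → NOT (v AND (z AND x))
Note: A statement and its contrapositive are logically equivalent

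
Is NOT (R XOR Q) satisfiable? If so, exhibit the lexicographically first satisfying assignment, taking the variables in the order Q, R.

Q=0, R=0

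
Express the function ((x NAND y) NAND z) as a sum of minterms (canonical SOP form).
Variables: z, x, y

Σm(0, 1, 2, 3, 7) = (NOT z AND NOT x AND NOT y) OR (NOT z AND NOT x AND y) OR (NOT z AND x AND NOT y) OR (NOT z AND x AND y) OR (z AND x AND y)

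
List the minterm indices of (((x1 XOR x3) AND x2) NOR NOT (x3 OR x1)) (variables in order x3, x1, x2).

Σm(2, 4, 6, 7) = (NOT x3 AND x1 AND NOT x2) OR (x3 AND NOT x1 AND NOT x2) OR (x3 AND x1 AND NOT x2) OR (x3 AND x1 AND x2)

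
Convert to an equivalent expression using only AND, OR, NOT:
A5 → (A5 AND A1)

NOT A5 OR (A5 AND A1)
(Implication elimination: A → B = NOT A OR B)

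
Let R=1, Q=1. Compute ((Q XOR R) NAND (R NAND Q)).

Substituting: ((1 XOR 1) NAND (1 NAND 1))
= 1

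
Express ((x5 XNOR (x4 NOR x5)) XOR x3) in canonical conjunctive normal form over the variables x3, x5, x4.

(x3 OR x5 OR x4) AND (x3 OR NOT x5 OR x4) AND (x3 OR NOT x5 OR NOT x4) AND (NOT x3 OR x5 OR NOT x4)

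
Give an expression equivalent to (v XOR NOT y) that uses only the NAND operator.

((v NAND (v NAND (y NAND y))) NAND ((y NAND y) NAND (v NAND (y NAND y))))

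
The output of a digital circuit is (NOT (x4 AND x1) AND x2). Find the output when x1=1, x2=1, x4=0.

Substituting: (NOT (0 AND 1) AND 1)
= 1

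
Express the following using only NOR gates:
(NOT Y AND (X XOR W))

(((Y NOR Y) NOR (Y NOR Y)) NOR (((((X NOR W) NOR (X NOR W)) NOR ((X NOR W) NOR (X NOR W))) NOR ((((X NOR X) NOR (W NOR W)) NOR ((X NOR X) NOR (W NOR W))) NOR (((X NOR X) NOR (W NOR W)) NOR ((X NOR X) NOR (W NOR W))))) NOR ((((X NOR W) NOR (X NOR W)) NOR ((X NOR W) NOR (X NOR W))) NOR ((((X NOR X) NOR (W NOR W)) NOR ((X NOR X) NOR (W NOR W))) NOR (((X NOR X) NOR (W NOR W)) NOR ((X NOR X) NOR (W NOR W)))))))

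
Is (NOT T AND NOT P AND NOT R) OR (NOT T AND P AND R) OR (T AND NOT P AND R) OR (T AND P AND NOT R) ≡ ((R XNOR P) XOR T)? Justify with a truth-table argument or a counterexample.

Yes, they are equivalent — the two output columns agree on all 8 assignments:
T | P | R | Expression 1 | Expression 2
---------------------------------------
0 | 0 | 0 | 1 | 1
0 | 0 | 1 | 0 | 0
0 | 1 | 0 | 0 | 0
0 | 1 | 1 | 1 | 1
1 | 0 | 0 | 0 | 0
1 | 0 | 1 | 1 | 1
1 | 1 | 0 | 1 | 1
1 | 1 | 1 | 0 | 0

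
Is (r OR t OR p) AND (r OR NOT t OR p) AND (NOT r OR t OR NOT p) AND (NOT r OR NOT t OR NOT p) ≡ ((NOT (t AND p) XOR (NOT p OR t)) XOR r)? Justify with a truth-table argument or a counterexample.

Yes, they are equivalent — the two output columns agree on all 8 assignments:
r | t | p | Expression 1 | Expression 2
---------------------------------------
0 | 0 | 0 | 0 | 0
0 | 0 | 1 | 1 | 1
0 | 1 | 0 | 0 | 0
0 | 1 | 1 | 1 | 1
1 | 0 | 0 | 1 | 1
1 | 0 | 1 | 0 | 0
1 | 1 | 0 | 1 | 1
1 | 1 | 1 | 0 | 0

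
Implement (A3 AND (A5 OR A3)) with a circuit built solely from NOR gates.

((A3 NOR A3) NOR (((A5 NOR A3) NOR (A5 NOR A3)) NOR ((A5 NOR A3) NOR (A5 NOR A3))))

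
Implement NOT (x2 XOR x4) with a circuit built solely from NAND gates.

(((x2 NAND (x2 NAND x4)) NAND (x4 NAND (x2 NAND x4))) NAND ((x2 NAND (x2 NAND x4)) NAND (x4 NAND (x2 NAND x4))))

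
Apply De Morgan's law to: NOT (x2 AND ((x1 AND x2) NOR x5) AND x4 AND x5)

NOT x2 OR NOT ((x1 AND x2) NOR x5) OR NOT x4 OR NOT x5
De Morgan's: NOT(AND of terms) = OR of negations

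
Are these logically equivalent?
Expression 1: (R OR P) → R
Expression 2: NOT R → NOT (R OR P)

Yes, Contrapositive is always equivalent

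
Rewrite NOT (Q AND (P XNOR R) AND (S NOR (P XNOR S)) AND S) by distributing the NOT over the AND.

NOT Q OR NOT (P XNOR R) OR NOT (S NOR (P XNOR S)) OR NOT S
De Morgan's: NOT(AND of terms) = OR of negations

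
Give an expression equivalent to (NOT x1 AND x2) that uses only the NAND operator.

(((x1 NAND x1) NAND x2) NAND ((x1 NAND x1) NAND x2))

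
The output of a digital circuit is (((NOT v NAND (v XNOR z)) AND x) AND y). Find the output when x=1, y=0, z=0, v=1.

Substituting: (((NOT 1 NAND (1 XNOR 0)) AND 1) AND 0)
= 0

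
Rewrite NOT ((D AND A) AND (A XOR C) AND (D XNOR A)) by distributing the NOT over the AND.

NOT (D AND A) OR NOT (A XOR C) OR NOT (D XNOR A)
De Morgan's: NOT(AND of terms) = OR of negations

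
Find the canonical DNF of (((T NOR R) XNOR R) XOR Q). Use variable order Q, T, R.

(NOT Q AND T AND NOT R) OR (Q AND NOT T AND NOT R) OR (Q AND NOT T AND R) OR (Q AND T AND R)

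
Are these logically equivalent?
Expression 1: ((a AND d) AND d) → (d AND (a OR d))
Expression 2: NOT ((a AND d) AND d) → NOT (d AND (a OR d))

No, Inverse is not equivalent to original (counterexample: d=1, a=0)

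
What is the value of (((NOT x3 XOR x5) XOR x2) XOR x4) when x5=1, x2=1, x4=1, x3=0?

Substituting: (((NOT 0 XOR 1) XOR 1) XOR 1)
= 0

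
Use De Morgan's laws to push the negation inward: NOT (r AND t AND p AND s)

NOT r OR NOT t OR NOT p OR NOT s
De Morgan's: NOT(AND of terms) = OR of negations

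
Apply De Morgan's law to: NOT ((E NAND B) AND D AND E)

NOT (E NAND B) OR NOT D OR NOT E
De Morgan's: NOT(AND of terms) = OR of negations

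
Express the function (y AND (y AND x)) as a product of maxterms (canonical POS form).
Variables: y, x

ΠM(0, 1, 2) = (y OR x) AND (y OR NOT x) AND (NOT y OR x)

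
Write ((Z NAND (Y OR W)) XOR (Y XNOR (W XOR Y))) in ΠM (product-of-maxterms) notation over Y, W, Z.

ΠM(0, 1, 3, 4, 7) = (Y OR W OR Z) AND (Y OR W OR NOT Z) AND (Y OR NOT W OR NOT Z) AND (NOT Y OR W OR Z) AND (NOT Y OR NOT W OR NOT Z)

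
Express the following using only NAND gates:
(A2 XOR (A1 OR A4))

((A2 NAND (A2 NAND ((A1 NAND A1) NAND (A4 NAND A4)))) NAND (((A1 NAND A1) NAND (A4 NAND A4)) NAND (A2 NAND ((A1 NAND A1) NAND (A4 NAND A4)))))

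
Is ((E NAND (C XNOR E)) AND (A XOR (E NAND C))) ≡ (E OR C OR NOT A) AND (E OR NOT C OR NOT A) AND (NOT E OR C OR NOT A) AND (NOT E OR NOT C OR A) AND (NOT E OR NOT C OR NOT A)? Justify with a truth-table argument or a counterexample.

Yes, they are equivalent — the two output columns agree on all 8 assignments:
E | C | A | Expression 1 | Expression 2
---------------------------------------
0 | 0 | 0 | 1 | 1
0 | 0 | 1 | 0 | 0
0 | 1 | 0 | 1 | 1
0 | 1 | 1 | 0 | 0
1 | 0 | 0 | 1 | 1
1 | 0 | 1 | 0 | 0
1 | 1 | 0 | 0 | 0
1 | 1 | 1 | 0 | 0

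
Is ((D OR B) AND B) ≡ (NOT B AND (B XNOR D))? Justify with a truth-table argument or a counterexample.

No. Counterexample: with D=0, B=0, Expression 1 = 0 but Expression 2 = 1.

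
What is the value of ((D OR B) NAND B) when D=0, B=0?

Substituting: ((0 OR 0) NAND 0)
= 1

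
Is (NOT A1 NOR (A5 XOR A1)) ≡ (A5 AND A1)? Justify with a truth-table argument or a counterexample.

Yes, they are equivalent — the two output columns agree on all 4 assignments:
A5 | A1 | Expression 1 | Expression 2
-------------------------------------
0 | 0 | 0 | 0
0 | 1 | 0 | 0
1 | 0 | 0 | 0
1 | 1 | 1 | 1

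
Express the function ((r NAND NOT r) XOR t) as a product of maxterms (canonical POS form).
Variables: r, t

ΠM(1, 3) = (r OR NOT t) AND (NOT r OR NOT t)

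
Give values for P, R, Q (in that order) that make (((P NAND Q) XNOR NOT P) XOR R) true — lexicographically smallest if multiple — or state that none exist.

P=0, R=0, Q=0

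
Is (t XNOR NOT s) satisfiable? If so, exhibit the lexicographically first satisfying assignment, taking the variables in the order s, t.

s=0, t=1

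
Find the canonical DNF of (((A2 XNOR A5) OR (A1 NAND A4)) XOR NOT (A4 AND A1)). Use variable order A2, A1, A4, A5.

(NOT A2 AND A1 AND A4 AND NOT A5) OR (A2 AND A1 AND A4 AND A5)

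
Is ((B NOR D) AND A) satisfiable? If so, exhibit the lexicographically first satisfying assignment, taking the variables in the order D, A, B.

D=0, A=1, B=0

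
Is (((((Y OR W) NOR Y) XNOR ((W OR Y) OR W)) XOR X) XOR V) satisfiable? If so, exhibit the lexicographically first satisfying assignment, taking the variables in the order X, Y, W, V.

X=0, Y=0, W=0, V=1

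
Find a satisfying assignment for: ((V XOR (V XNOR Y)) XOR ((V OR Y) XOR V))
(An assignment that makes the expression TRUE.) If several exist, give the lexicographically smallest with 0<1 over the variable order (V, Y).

V=0, Y=0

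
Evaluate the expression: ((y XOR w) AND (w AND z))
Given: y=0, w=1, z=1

Substituting: ((0 XOR 1) AND (1 AND 1))
= 1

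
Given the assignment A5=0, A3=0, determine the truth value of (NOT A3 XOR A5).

Substituting: (NOT 0 XOR 0)
= 1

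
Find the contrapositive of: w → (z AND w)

Contrapositive: NOT (z AND w) → NOT w
Note: A statement and its contrapositive are logically equivalent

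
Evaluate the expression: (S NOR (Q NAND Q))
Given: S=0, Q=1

Substituting: (0 NOR (1 NAND 1))
= 1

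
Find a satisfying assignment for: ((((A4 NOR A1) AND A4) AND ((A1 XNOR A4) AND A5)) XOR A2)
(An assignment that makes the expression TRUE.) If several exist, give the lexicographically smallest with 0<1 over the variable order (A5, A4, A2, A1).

A5=0, A4=0, A2=1, A1=0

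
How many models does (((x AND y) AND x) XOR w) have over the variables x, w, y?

Satisfying assignments: (0,1,0), (0,1,1), (1,0,1), (1,1,0)
Count: 4 out of 8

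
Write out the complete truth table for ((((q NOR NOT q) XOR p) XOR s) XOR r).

p | s | r | q | Output
----------------------
0 | 0 | 0 | 0 | 0
0 | 0 | 0 | 1 | 0
0 | 0 | 1 | 0 | 1
0 | 0 | 1 | 1 | 1
0 | 1 | 0 | 0 | 1
0 | 1 | 0 | 1 | 1
0 | 1 | 1 | 0 | 0
0 | 1 | 1 | 1 | 0
1 | 0 | 0 | 0 | 1
1 | 0 | 0 | 1 | 1
1 | 0 | 1 | 0 | 0
1 | 0 | 1 | 1 | 0
1 | 1 | 0 | 0 | 0
1 | 1 | 0 | 1 | 0
1 | 1 | 1 | 0 | 1
1 | 1 | 1 | 1 | 1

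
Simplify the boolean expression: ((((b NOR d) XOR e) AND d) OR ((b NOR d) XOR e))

By absorption (E OR (E AND v) = E):
= ((b NOR d) XOR e)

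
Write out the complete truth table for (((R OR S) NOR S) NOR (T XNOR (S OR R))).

T | S | R | Output
------------------
0 | 0 | 0 | 0
0 | 0 | 1 | 1
0 | 1 | 0 | 1
0 | 1 | 1 | 1
1 | 0 | 0 | 0
1 | 0 | 1 | 0
1 | 1 | 0 | 0
1 | 1 | 1 | 0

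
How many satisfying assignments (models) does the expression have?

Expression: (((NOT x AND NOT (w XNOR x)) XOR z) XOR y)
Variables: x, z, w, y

Satisfying assignments: (0,0,0,1), (0,0,1,0), (0,1,0,0), (0,1,1,1), (1,0,0,1), (1,0,1,1), (1,1,0,0), (1,1,1,0)
Count: 8 out of 16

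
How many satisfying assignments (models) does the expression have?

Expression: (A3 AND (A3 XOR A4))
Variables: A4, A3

Satisfying assignments: (0,1)
Count: 1 out of 4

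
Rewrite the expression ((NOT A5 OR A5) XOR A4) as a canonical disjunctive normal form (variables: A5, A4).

(NOT A5 AND NOT A4) OR (A5 AND NOT A4)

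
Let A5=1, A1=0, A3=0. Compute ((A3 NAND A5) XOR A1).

Substituting: ((0 NAND 1) XOR 0)
= 1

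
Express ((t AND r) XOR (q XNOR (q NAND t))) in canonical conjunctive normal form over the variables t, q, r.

(t OR q OR r) AND (t OR q OR NOT r) AND (NOT t OR q OR r) AND (NOT t OR NOT q OR r)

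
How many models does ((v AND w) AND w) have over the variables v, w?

Satisfying assignments: (1,1)
Count: 1 out of 4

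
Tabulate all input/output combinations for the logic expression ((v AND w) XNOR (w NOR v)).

w | v | Output
--------------
0 | 0 | 0
0 | 1 | 1
1 | 0 | 1
1 | 1 | 0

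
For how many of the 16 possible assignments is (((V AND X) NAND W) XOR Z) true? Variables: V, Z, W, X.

Satisfying assignments: (0,0,0,0), (0,0,0,1), (0,0,1,0), (0,0,1,1), (1,0,0,0), (1,0,0,1), (1,0,1,0), (1,1,1,1)
Count: 8 out of 16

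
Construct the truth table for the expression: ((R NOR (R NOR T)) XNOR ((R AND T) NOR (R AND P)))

P | T | R | Output
------------------
0 | 0 | 0 | 0
0 | 0 | 1 | 0
0 | 1 | 0 | 1
0 | 1 | 1 | 1
1 | 0 | 0 | 0
1 | 0 | 1 | 1
1 | 1 | 0 | 1
1 | 1 | 1 | 1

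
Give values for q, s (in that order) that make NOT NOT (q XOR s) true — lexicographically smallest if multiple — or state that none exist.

q=0, s=1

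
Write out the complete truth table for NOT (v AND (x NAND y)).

x | v | y | Output
------------------
0 | 0 | 0 | 1
0 | 0 | 1 | 1
0 | 1 | 0 | 0
0 | 1 | 1 | 0
1 | 0 | 0 | 1
1 | 0 | 1 | 1
1 | 1 | 0 | 0
1 | 1 | 1 | 1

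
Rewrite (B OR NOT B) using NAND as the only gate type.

((B NAND B) NAND ((B NAND B) NAND (B NAND B)))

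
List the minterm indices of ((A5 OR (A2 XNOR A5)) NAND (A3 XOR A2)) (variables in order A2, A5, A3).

Σm(0, 2, 4, 5, 7) = (NOT A2 AND NOT A5 AND NOT A3) OR (NOT A2 AND A5 AND NOT A3) OR (A2 AND NOT A5 AND NOT A3) OR (A2 AND NOT A5 AND A3) OR (A2 AND A5 AND A3)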